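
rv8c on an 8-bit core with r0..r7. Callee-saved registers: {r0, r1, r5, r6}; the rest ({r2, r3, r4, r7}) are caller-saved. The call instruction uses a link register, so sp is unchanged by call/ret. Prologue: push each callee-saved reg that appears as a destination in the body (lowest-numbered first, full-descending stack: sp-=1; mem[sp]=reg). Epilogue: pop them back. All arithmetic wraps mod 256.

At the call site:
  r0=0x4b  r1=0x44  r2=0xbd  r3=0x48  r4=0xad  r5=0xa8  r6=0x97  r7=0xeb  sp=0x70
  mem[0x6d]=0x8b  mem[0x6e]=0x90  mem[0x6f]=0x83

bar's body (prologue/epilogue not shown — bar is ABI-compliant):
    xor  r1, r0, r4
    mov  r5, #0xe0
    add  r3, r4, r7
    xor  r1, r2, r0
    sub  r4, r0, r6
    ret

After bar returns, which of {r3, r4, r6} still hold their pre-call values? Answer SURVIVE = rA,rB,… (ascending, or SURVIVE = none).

prologue: push r1 -> mem[0x6f]=0x44, sp=0x6f
prologue: push r5 -> mem[0x6e]=0xa8, sp=0x6e
body[0] xor  r1, r0, r4 -> r1=0xe6
body[1] mov  r5, #0xe0 -> r5=0xe0
body[2] add  r3, r4, r7 -> r3=0x98
body[3] xor  r1, r2, r0 -> r1=0xf6
body[4] sub  r4, r0, r6 -> r4=0xb4
epilogue: pop r5=0xa8, sp=0x6f
epilogue: pop r1=0x44, sp=0x70
r3: caller-saved, written=True
r4: caller-saved, written=True
r6: callee-saved, written=False

SURVIVE = r6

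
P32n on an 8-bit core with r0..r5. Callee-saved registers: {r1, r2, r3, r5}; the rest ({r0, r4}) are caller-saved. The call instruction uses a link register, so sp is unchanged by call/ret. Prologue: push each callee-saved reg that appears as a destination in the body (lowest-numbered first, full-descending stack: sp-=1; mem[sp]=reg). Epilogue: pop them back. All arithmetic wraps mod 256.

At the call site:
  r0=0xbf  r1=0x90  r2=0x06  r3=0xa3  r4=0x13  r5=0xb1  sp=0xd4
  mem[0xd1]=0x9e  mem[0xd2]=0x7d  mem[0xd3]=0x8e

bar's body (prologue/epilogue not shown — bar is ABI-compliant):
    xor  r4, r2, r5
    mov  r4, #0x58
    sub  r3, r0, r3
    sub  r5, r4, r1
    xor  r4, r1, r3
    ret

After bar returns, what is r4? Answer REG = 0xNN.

REG = 0x8c

prologue: push r3 -> mem[0xd3]=0xa3, sp=0xd3
prologue: push r5 -> mem[0xd2]=0xb1, sp=0xd2
body[0] xor  r4, r2, r5 -> r4=0xb7
body[1] mov  r4, #0x58 -> r4=0x58
body[2] sub  r3, r0, r3 -> r3=0x1c
body[3] sub  r5, r4, r1 -> r5=0xc8
body[4] xor  r4, r1, r3 -> r4=0x8c
epilogue: pop r5=0xb1, sp=0xd3
epilogue: pop r3=0xa3, sp=0xd4
r4 is caller-saved -> body value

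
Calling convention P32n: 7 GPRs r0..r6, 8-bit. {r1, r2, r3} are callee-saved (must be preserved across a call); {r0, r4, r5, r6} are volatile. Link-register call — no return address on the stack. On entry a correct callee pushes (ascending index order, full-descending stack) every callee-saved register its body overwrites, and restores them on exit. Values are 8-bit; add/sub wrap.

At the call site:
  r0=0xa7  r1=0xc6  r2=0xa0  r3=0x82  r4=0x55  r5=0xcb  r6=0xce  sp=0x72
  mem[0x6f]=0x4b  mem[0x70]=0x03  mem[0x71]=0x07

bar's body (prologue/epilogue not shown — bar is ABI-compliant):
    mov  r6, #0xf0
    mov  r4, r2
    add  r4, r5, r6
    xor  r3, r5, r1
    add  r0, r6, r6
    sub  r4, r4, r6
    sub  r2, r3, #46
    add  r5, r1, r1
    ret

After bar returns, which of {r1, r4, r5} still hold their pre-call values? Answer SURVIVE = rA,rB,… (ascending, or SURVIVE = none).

SURVIVE = r1

prologue: push r2 -> mem[0x71]=0xa0, sp=0x71
prologue: push r3 -> mem[0x70]=0x82, sp=0x70
body[0] mov  r6, #0xf0 -> r6=0xf0
body[1] mov  r4, r2 -> r4=0xa0
body[2] add  r4, r5, r6 -> r4=0xbb
body[3] xor  r3, r5, r1 -> r3=0x0d
body[4] add  r0, r6, r6 -> r0=0xe0
body[5] sub  r4, r4, r6 -> r4=0xcb
body[6] sub  r2, r3, #46 -> r2=0xdf
body[7] add  r5, r1, r1 -> r5=0x8c
epilogue: pop r3=0x82, sp=0x71
epilogue: pop r2=0xa0, sp=0x72
r1: callee-saved, written=False
r4: caller-saved, written=True
r5: caller-saved, written=True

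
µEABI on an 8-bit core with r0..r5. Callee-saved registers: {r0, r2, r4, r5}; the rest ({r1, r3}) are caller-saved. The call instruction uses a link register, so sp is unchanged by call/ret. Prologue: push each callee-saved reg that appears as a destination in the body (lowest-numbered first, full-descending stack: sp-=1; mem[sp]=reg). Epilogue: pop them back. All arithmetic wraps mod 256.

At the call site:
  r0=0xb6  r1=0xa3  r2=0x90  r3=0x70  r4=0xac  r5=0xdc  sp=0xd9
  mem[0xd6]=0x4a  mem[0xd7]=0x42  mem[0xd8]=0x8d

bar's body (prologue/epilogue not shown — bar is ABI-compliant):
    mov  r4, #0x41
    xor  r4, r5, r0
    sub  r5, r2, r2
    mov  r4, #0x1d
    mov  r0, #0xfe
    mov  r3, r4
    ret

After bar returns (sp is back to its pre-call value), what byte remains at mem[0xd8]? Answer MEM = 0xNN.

prologue: push r0 -> mem[0xd8]=0xb6, sp=0xd8
prologue: push r4 -> mem[0xd7]=0xac, sp=0xd7
prologue: push r5 -> mem[0xd6]=0xdc, sp=0xd6
body[0] mov  r4, #0x41 -> r4=0x41
body[1] xor  r4, r5, r0 -> r4=0x6a
body[2] sub  r5, r2, r2 -> r5=0x00
body[3] mov  r4, #0x1d -> r4=0x1d
body[4] mov  r0, #0xfe -> r0=0xfe
body[5] mov  r3, r4 -> r3=0x1d
epilogue: pop r5=0xdc, sp=0xd7
epilogue: pop r4=0xac, sp=0xd8
epilogue: pop r0=0xb6, sp=0xd9
prologue pushed ['r0', 'r4', 'r5'] at ['0xd8', '0xd7', '0xd6']

MEM = 0xb6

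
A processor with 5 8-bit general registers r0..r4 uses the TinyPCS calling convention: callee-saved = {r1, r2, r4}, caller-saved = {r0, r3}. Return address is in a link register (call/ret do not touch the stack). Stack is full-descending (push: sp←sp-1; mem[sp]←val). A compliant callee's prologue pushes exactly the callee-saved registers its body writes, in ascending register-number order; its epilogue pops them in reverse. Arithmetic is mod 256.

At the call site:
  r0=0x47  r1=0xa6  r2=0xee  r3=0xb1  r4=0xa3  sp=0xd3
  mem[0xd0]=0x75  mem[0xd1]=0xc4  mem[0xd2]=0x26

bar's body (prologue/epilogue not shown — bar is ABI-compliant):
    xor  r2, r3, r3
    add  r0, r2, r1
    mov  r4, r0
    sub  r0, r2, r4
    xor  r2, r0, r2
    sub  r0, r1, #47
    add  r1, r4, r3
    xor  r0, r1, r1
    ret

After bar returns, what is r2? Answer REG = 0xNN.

prologue: push r1 -> mem[0xd2]=0xa6, sp=0xd2
prologue: push r2 -> mem[0xd1]=0xee, sp=0xd1
prologue: push r4 -> mem[0xd0]=0xa3, sp=0xd0
body[0] xor  r2, r3, r3 -> r2=0x00
body[1] add  r0, r2, r1 -> r0=0xa6
body[2] mov  r4, r0 -> r4=0xa6
body[3] sub  r0, r2, r4 -> r0=0x5a
body[4] xor  r2, r0, r2 -> r2=0x5a
body[5] sub  r0, r1, #47 -> r0=0x77
body[6] add  r1, r4, r3 -> r1=0x57
body[7] xor  r0, r1, r1 -> r0=0x00
epilogue: pop r4=0xa3, sp=0xd1
epilogue: pop r2=0xee, sp=0xd2
epilogue: pop r1=0xa6, sp=0xd3
r2 is callee-saved -> restored

REG = 0xee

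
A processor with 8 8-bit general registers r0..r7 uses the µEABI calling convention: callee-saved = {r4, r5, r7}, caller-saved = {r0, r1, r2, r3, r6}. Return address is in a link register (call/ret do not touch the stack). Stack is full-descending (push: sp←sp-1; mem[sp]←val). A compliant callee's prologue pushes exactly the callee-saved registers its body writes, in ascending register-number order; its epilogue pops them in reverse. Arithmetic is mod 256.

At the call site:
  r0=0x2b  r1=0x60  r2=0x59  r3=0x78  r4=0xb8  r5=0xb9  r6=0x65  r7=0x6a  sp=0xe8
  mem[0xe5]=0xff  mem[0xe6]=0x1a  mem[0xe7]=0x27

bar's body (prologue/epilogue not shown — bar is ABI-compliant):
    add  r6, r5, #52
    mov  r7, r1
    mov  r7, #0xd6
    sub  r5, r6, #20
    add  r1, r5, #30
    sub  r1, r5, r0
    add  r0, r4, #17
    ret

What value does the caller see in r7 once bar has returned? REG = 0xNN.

REG = 0x6a

prologue: push r5 -> mem[0xe7]=0xb9, sp=0xe7
prologue: push r7 -> mem[0xe6]=0x6a, sp=0xe6
body[0] add  r6, r5, #52 -> r6=0xed
body[1] mov  r7, r1 -> r7=0x60
body[2] mov  r7, #0xd6 -> r7=0xd6
body[3] sub  r5, r6, #20 -> r5=0xd9
body[4] add  r1, r5, #30 -> r1=0xf7
body[5] sub  r1, r5, r0 -> r1=0xae
body[6] add  r0, r4, #17 -> r0=0xc9
epilogue: pop r7=0x6a, sp=0xe7
epilogue: pop r5=0xb9, sp=0xe8
r7 is callee-saved -> restored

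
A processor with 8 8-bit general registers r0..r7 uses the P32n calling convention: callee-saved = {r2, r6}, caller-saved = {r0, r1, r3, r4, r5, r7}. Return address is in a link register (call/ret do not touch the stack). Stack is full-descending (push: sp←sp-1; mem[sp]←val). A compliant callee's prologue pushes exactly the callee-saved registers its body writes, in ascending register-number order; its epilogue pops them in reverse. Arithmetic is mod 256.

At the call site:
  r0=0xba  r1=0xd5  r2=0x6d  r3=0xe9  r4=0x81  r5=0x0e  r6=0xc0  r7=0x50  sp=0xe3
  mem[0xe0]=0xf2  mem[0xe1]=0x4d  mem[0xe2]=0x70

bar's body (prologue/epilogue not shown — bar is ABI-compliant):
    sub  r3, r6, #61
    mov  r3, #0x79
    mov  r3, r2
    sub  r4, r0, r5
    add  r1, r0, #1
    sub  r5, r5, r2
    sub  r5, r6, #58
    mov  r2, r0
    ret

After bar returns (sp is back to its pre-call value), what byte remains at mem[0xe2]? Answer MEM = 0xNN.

prologue: push r2 -> mem[0xe2]=0x6d, sp=0xe2
body[0] sub  r3, r6, #61 -> r3=0x83
body[1] mov  r3, #0x79 -> r3=0x79
body[2] mov  r3, r2 -> r3=0x6d
body[3] sub  r4, r0, r5 -> r4=0xac
body[4] add  r1, r0, #1 -> r1=0xbb
body[5] sub  r5, r5, r2 -> r5=0xa1
body[6] sub  r5, r6, #58 -> r5=0x86
body[7] mov  r2, r0 -> r2=0xba
epilogue: pop r2=0x6d, sp=0xe3
prologue pushed ['r2'] at ['0xe2']

MEM = 0x6d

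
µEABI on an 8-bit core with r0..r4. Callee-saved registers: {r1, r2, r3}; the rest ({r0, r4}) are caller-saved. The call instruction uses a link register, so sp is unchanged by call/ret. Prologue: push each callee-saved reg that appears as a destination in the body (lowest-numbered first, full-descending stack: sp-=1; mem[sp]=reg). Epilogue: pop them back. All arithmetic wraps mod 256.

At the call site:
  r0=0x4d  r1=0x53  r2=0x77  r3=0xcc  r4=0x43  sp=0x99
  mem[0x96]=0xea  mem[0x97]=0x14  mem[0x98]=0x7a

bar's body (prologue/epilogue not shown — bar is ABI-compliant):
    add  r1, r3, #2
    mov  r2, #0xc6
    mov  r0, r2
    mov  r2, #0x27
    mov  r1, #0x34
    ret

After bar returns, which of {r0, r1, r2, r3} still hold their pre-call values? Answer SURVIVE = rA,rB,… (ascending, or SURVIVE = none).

prologue: push r1 -> mem[0x98]=0x53, sp=0x98
prologue: push r2 -> mem[0x97]=0x77, sp=0x97
body[0] add  r1, r3, #2 -> r1=0xce
body[1] mov  r2, #0xc6 -> r2=0xc6
body[2] mov  r0, r2 -> r0=0xc6
body[3] mov  r2, #0x27 -> r2=0x27
body[4] mov  r1, #0x34 -> r1=0x34
epilogue: pop r2=0x77, sp=0x98
epilogue: pop r1=0x53, sp=0x99
r0: caller-saved, written=True
r1: callee-saved, written=True
r2: callee-saved, written=True
r3: callee-saved, written=False

SURVIVE = r1,r2,r3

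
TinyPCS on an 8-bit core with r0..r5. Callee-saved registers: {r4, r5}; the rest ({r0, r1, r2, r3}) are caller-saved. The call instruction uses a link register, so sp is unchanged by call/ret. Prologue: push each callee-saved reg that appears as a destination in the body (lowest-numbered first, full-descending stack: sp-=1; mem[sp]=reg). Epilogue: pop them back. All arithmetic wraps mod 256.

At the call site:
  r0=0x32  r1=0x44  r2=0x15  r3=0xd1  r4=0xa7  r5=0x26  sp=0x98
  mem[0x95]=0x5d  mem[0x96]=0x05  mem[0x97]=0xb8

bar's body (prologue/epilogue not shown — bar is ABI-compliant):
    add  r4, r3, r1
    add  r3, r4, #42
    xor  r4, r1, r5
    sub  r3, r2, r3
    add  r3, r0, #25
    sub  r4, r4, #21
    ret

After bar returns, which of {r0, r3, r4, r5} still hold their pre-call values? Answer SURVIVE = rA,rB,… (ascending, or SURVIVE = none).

SURVIVE = r0,r4,r5

prologue: push r4 -> mem[0x97]=0xa7, sp=0x97
body[0] add  r4, r3, r1 -> r4=0x15
body[1] add  r3, r4, #42 -> r3=0x3f
body[2] xor  r4, r1, r5 -> r4=0x62
body[3] sub  r3, r2, r3 -> r3=0xd6
body[4] add  r3, r0, #25 -> r3=0x4b
body[5] sub  r4, r4, #21 -> r4=0x4d
epilogue: pop r4=0xa7, sp=0x98
r0: caller-saved, written=False
r3: caller-saved, written=True
r4: callee-saved, written=True
r5: callee-saved, written=False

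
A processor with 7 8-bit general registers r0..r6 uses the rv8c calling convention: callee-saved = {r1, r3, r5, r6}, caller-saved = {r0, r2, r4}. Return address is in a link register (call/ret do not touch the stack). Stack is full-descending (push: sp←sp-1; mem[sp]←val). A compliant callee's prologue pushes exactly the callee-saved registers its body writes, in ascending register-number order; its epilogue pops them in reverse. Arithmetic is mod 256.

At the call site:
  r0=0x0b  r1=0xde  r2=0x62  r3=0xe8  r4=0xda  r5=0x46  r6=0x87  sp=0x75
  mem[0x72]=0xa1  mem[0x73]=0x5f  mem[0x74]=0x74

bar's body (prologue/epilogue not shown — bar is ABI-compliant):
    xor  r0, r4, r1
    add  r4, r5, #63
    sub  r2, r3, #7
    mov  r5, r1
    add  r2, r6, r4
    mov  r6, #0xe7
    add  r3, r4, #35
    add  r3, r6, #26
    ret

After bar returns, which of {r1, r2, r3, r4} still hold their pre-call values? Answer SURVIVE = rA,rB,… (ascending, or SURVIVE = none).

prologue: push r3 -> mem[0x74]=0xe8, sp=0x74
prologue: push r5 -> mem[0x73]=0x46, sp=0x73
prologue: push r6 -> mem[0x72]=0x87, sp=0x72
body[0] xor  r0, r4, r1 -> r0=0x04
body[1] add  r4, r5, #63 -> r4=0x85
body[2] sub  r2, r3, #7 -> r2=0xe1
body[3] mov  r5, r1 -> r5=0xde
body[4] add  r2, r6, r4 -> r2=0x0c
body[5] mov  r6, #0xe7 -> r6=0xe7
body[6] add  r3, r4, #35 -> r3=0xa8
body[7] add  r3, r6, #26 -> r3=0x01
epilogue: pop r6=0x87, sp=0x73
epilogue: pop r5=0x46, sp=0x74
epilogue: pop r3=0xe8, sp=0x75
r1: callee-saved, written=False
r2: caller-saved, written=True
r3: callee-saved, written=True
r4: caller-saved, written=True

SURVIVE = r1,r3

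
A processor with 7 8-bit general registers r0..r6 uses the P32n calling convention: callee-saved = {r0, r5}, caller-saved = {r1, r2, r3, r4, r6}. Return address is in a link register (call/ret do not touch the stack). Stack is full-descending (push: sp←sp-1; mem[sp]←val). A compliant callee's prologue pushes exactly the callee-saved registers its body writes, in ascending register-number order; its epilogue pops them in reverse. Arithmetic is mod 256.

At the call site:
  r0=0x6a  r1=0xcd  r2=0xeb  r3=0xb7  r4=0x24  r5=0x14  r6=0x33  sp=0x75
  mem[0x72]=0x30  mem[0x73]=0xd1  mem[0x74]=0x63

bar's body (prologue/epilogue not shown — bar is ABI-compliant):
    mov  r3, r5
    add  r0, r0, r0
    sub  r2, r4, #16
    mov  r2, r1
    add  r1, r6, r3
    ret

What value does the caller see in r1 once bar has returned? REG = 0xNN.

prologue: push r0 → mem[0x74]=0x6a, sp=0x74
body[0] mov  r3, r5 → r3=0x14
body[1] add  r0, r0, r0 → r0=0xd4
body[2] sub  r2, r4, #16 → r2=0x14
body[3] mov  r2, r1 → r2=0xcd
body[4] add  r1, r6, r3 → r1=0x47
epilogue: pop r0=0x6a, sp=0x75
r1 is caller-saved → body value

REG = 0x47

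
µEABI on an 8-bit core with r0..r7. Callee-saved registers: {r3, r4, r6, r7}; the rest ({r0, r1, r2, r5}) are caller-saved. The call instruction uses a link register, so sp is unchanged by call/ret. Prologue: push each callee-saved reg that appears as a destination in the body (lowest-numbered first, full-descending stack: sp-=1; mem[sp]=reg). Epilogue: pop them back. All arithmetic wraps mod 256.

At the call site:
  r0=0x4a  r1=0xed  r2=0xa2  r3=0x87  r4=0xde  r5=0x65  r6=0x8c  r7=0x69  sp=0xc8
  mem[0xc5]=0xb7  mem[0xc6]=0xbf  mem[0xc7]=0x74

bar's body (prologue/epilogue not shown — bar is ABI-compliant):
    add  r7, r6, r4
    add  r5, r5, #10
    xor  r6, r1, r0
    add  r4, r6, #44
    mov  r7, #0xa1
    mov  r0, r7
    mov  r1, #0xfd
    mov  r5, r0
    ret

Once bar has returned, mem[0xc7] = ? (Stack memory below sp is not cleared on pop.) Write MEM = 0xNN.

prologue: push r4 -> mem[0xc7]=0xde, sp=0xc7
prologue: push r6 -> mem[0xc6]=0x8c, sp=0xc6
prologue: push r7 -> mem[0xc5]=0x69, sp=0xc5
body[0] add  r7, r6, r4 -> r7=0x6a
body[1] add  r5, r5, #10 -> r5=0x6f
body[2] xor  r6, r1, r0 -> r6=0xa7
body[3] add  r4, r6, #44 -> r4=0xd3
body[4] mov  r7, #0xa1 -> r7=0xa1
body[5] mov  r0, r7 -> r0=0xa1
body[6] mov  r1, #0xfd -> r1=0xfd
body[7] mov  r5, r0 -> r5=0xa1
epilogue: pop r7=0x69, sp=0xc6
epilogue: pop r6=0x8c, sp=0xc7
epilogue: pop r4=0xde, sp=0xc8
prologue pushed ['r4', 'r6', 'r7'] at ['0xc7', '0xc6', '0xc5']

MEM = 0xde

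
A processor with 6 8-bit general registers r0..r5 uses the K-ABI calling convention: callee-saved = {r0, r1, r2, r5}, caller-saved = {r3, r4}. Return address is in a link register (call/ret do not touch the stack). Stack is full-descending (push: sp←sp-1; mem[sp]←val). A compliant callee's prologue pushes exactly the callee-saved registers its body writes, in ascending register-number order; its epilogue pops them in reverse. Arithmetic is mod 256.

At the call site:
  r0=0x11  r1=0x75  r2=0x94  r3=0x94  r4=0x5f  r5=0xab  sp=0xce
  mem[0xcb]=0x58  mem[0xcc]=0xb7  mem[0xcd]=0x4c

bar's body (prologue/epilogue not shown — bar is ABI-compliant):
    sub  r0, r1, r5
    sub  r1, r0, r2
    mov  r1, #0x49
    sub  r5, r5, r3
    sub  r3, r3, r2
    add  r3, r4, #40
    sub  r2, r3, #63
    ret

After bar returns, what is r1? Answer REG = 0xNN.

REG = 0x75

prologue: push r0 -> mem[0xcd]=0x11, sp=0xcd
prologue: push r1 -> mem[0xcc]=0x75, sp=0xcc
prologue: push r2 -> mem[0xcb]=0x94, sp=0xcb
prologue: push r5 -> mem[0xca]=0xab, sp=0xca
body[0] sub  r0, r1, r5 -> r0=0xca
body[1] sub  r1, r0, r2 -> r1=0x36
body[2] mov  r1, #0x49 -> r1=0x49
body[3] sub  r5, r5, r3 -> r5=0x17
body[4] sub  r3, r3, r2 -> r3=0x00
body[5] add  r3, r4, #40 -> r3=0x87
body[6] sub  r2, r3, #63 -> r2=0x48
epilogue: pop r5=0xab, sp=0xcb
epilogue: pop r2=0x94, sp=0xcc
epilogue: pop r1=0x75, sp=0xcd
epilogue: pop r0=0x11, sp=0xce
r1 is callee-saved -> restored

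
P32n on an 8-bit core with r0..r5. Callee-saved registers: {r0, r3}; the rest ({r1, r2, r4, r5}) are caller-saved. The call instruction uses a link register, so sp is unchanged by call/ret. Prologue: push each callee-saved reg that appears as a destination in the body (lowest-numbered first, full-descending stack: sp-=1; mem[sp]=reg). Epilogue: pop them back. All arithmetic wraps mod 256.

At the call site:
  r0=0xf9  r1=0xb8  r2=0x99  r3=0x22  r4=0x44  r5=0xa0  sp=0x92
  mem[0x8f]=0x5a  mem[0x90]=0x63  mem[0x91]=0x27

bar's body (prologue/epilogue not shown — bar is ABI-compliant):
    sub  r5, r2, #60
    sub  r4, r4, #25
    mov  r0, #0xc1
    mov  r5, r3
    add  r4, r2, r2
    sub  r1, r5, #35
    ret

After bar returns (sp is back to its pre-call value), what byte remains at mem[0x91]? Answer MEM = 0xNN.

MEM = 0xf9

prologue: push r0 → mem[0x91]=0xf9, sp=0x91
body[0] sub  r5, r2, #60 → r5=0x5d
body[1] sub  r4, r4, #25 → r4=0x2b
body[2] mov  r0, #0xc1 → r0=0xc1
body[3] mov  r5, r3 → r5=0x22
body[4] add  r4, r2, r2 → r4=0x32
body[5] sub  r1, r5, #35 → r1=0xff
epilogue: pop r0=0xf9, sp=0x92
prologue pushed ['r0'] at ['0x91']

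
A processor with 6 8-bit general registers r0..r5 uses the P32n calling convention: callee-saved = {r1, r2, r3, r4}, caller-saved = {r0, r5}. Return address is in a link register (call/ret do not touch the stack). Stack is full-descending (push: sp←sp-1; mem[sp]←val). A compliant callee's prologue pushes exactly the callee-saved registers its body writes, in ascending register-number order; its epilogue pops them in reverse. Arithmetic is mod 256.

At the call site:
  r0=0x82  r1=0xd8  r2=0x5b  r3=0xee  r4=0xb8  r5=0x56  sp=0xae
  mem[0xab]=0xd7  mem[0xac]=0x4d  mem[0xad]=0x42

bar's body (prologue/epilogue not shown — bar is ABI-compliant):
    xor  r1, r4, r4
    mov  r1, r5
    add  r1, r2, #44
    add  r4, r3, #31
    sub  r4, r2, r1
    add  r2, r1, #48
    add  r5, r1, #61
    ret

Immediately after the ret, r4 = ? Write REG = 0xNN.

prologue: push r1 → mem[0xad]=0xd8, sp=0xad
prologue: push r2 → mem[0xac]=0x5b, sp=0xac
prologue: push r4 → mem[0xab]=0xb8, sp=0xab
body[0] xor  r1, r4, r4 → r1=0x00
body[1] mov  r1, r5 → r1=0x56
body[2] add  r1, r2, #44 → r1=0x87
body[3] add  r4, r3, #31 → r4=0x0d
body[4] sub  r4, r2, r1 → r4=0xd4
body[5] add  r2, r1, #48 → r2=0xb7
body[6] add  r5, r1, #61 → r5=0xc4
epilogue: pop r4=0xb8, sp=0xac
epilogue: pop r2=0x5b, sp=0xad
epilogue: pop r1=0xd8, sp=0xae
r4 is callee-saved → restored

REG = 0xb8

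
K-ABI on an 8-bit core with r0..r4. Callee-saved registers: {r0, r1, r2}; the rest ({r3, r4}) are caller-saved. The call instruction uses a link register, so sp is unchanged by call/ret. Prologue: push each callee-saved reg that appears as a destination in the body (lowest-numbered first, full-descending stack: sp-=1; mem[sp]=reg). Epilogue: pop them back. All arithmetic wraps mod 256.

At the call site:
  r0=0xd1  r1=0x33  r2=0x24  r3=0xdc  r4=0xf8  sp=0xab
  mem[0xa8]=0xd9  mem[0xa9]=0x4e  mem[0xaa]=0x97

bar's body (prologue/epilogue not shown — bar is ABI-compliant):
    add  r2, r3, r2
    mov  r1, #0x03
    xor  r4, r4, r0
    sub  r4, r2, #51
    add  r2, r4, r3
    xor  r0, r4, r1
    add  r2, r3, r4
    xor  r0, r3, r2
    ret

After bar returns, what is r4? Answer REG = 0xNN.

REG = 0xcd

prologue: push r0 -> mem[0xaa]=0xd1, sp=0xaa
prologue: push r1 -> mem[0xa9]=0x33, sp=0xa9
prologue: push r2 -> mem[0xa8]=0x24, sp=0xa8
body[0] add  r2, r3, r2 -> r2=0x00
body[1] mov  r1, #0x03 -> r1=0x03
body[2] xor  r4, r4, r0 -> r4=0x29
body[3] sub  r4, r2, #51 -> r4=0xcd
body[4] add  r2, r4, r3 -> r2=0xa9
body[5] xor  r0, r4, r1 -> r0=0xce
body[6] add  r2, r3, r4 -> r2=0xa9
body[7] xor  r0, r3, r2 -> r0=0x75
epilogue: pop r2=0x24, sp=0xa9
epilogue: pop r1=0x33, sp=0xaa
epilogue: pop r0=0xd1, sp=0xab
r4 is caller-saved -> body value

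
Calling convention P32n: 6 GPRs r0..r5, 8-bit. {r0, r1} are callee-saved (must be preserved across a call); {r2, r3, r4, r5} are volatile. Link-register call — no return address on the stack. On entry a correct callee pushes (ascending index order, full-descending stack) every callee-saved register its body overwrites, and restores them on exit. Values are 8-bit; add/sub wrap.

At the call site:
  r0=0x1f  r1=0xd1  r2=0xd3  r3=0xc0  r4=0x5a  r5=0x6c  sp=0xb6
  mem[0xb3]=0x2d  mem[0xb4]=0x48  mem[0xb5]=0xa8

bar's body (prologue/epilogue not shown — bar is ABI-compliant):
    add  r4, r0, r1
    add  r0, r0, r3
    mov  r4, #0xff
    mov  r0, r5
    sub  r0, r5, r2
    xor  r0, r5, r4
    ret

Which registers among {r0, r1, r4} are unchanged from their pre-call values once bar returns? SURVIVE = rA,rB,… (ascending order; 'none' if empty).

SURVIVE = r0,r1

prologue: push r0 -> mem[0xb5]=0x1f, sp=0xb5
body[0] add  r4, r0, r1 -> r4=0xf0
body[1] add  r0, r0, r3 -> r0=0xdf
body[2] mov  r4, #0xff -> r4=0xff
body[3] mov  r0, r5 -> r0=0x6c
body[4] sub  r0, r5, r2 -> r0=0x99
body[5] xor  r0, r5, r4 -> r0=0x93
epilogue: pop r0=0x1f, sp=0xb6
r0: callee-saved, written=True
r1: callee-saved, written=False
r4: caller-saved, written=True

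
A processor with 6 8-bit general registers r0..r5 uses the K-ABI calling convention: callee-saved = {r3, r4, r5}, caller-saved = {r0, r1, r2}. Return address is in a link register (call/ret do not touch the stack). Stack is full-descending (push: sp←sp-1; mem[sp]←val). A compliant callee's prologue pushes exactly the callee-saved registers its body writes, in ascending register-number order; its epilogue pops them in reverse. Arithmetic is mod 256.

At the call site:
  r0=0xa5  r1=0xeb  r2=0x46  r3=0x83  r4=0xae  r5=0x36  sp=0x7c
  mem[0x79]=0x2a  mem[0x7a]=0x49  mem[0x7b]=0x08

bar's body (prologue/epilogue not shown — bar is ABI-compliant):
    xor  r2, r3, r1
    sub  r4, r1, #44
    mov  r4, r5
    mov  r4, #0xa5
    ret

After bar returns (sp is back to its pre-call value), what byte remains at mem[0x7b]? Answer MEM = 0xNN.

prologue: push r4 -> mem[0x7b]=0xae, sp=0x7b
body[0] xor  r2, r3, r1 -> r2=0x68
body[1] sub  r4, r1, #44 -> r4=0xbf
body[2] mov  r4, r5 -> r4=0x36
body[3] mov  r4, #0xa5 -> r4=0xa5
epilogue: pop r4=0xae, sp=0x7c
prologue pushed ['r4'] at ['0x7b']

MEM = 0xae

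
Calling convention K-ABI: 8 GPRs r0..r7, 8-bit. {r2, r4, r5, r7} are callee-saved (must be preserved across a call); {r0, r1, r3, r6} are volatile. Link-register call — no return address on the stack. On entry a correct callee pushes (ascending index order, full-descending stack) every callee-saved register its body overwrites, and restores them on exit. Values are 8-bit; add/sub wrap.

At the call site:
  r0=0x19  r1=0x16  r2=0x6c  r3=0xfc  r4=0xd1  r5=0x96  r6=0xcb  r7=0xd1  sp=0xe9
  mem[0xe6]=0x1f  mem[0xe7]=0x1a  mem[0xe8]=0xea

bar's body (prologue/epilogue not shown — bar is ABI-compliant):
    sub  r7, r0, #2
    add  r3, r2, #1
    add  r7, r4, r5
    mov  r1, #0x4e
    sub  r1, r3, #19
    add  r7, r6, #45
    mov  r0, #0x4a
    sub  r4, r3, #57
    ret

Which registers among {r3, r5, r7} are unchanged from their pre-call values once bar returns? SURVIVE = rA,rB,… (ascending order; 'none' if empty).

SURVIVE = r5,r7

prologue: push r4 -> mem[0xe8]=0xd1, sp=0xe8
prologue: push r7 -> mem[0xe7]=0xd1, sp=0xe7
body[0] sub  r7, r0, #2 -> r7=0x17
body[1] add  r3, r2, #1 -> r3=0x6d
body[2] add  r7, r4, r5 -> r7=0x67
body[3] mov  r1, #0x4e -> r1=0x4e
body[4] sub  r1, r3, #19 -> r1=0x5a
body[5] add  r7, r6, #45 -> r7=0xf8
body[6] mov  r0, #0x4a -> r0=0x4a
body[7] sub  r4, r3, #57 -> r4=0x34
epilogue: pop r7=0xd1, sp=0xe8
epilogue: pop r4=0xd1, sp=0xe9
r3: caller-saved, written=True
r5: callee-saved, written=False
r7: callee-saved, written=True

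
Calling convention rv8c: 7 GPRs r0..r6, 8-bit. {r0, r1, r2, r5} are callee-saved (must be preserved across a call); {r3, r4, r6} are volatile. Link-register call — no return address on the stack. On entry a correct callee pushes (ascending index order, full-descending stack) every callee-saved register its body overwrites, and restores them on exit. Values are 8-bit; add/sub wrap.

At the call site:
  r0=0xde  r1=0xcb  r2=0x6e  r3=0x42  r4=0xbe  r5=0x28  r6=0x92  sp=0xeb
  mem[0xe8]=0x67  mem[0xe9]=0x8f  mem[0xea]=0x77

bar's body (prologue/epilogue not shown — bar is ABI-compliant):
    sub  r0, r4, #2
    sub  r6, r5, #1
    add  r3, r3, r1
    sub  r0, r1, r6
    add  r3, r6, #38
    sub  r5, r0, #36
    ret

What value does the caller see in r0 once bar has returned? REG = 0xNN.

prologue: push r0 → mem[0xea]=0xde, sp=0xea
prologue: push r5 → mem[0xe9]=0x28, sp=0xe9
body[0] sub  r0, r4, #2 → r0=0xbc
body[1] sub  r6, r5, #1 → r6=0x27
body[2] add  r3, r3, r1 → r3=0x0d
body[3] sub  r0, r1, r6 → r0=0xa4
body[4] add  r3, r6, #38 → r3=0x4d
body[5] sub  r5, r0, #36 → r5=0x80
epilogue: pop r5=0x28, sp=0xea
epilogue: pop r0=0xde, sp=0xeb
r0 is callee-saved → restored

REG = 0xde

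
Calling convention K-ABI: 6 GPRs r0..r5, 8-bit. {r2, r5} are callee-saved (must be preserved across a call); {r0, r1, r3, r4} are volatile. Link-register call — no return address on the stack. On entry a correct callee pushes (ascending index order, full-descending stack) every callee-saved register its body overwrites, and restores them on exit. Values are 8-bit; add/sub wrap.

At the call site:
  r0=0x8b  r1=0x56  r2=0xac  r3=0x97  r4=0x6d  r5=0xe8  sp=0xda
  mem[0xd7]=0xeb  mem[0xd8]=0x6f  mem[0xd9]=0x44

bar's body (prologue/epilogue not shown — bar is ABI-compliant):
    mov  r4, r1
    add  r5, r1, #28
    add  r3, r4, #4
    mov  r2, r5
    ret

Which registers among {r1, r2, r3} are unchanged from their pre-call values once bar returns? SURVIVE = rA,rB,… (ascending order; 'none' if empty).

prologue: push r2 → mem[0xd9]=0xac, sp=0xd9
prologue: push r5 → mem[0xd8]=0xe8, sp=0xd8
body[0] mov  r4, r1 → r4=0x56
body[1] add  r5, r1, #28 → r5=0x72
body[2] add  r3, r4, #4 → r3=0x5a
body[3] mov  r2, r5 → r2=0x72
epilogue: pop r5=0xe8, sp=0xd9
epilogue: pop r2=0xac, sp=0xda
r1: caller-saved, written=False
r2: callee-saved, written=True
r3: caller-saved, written=True

SURVIVE = r1,r2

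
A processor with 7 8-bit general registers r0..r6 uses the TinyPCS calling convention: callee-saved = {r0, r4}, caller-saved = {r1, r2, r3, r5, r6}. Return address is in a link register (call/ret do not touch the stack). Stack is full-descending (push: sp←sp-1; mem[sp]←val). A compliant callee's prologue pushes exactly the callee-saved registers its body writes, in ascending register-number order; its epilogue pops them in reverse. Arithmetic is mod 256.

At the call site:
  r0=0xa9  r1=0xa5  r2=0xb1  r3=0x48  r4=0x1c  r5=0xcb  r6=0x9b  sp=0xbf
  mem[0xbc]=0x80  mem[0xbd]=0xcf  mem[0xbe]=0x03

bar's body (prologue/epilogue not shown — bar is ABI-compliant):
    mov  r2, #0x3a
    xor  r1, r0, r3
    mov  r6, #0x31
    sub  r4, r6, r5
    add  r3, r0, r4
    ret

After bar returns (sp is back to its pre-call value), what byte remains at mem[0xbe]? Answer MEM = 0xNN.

prologue: push r4 -> mem[0xbe]=0x1c, sp=0xbe
body[0] mov  r2, #0x3a -> r2=0x3a
body[1] xor  r1, r0, r3 -> r1=0xe1
body[2] mov  r6, #0x31 -> r6=0x31
body[3] sub  r4, r6, r5 -> r4=0x66
body[4] add  r3, r0, r4 -> r3=0x0f
epilogue: pop r4=0x1c, sp=0xbf
prologue pushed ['r4'] at ['0xbe']

MEM = 0x1c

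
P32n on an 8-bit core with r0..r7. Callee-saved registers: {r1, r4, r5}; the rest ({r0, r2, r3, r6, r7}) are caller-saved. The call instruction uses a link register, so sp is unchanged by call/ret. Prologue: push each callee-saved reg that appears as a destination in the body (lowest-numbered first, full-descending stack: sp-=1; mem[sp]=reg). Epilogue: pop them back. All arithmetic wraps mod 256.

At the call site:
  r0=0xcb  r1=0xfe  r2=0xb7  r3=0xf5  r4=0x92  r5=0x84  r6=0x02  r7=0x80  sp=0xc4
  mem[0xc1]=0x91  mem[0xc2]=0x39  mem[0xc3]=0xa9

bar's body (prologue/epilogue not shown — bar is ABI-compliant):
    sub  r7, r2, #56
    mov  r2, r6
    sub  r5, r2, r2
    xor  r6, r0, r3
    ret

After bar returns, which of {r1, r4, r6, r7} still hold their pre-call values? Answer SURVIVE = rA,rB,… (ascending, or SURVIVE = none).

prologue: push r5 → mem[0xc3]=0x84, sp=0xc3
body[0] sub  r7, r2, #56 → r7=0x7f
body[1] mov  r2, r6 → r2=0x02
body[2] sub  r5, r2, r2 → r5=0x00
body[3] xor  r6, r0, r3 → r6=0x3e
epilogue: pop r5=0x84, sp=0xc4
r1: callee-saved, written=False
r4: callee-saved, written=False
r6: caller-saved, written=True
r7: caller-saved, written=True

SURVIVE = r1,r4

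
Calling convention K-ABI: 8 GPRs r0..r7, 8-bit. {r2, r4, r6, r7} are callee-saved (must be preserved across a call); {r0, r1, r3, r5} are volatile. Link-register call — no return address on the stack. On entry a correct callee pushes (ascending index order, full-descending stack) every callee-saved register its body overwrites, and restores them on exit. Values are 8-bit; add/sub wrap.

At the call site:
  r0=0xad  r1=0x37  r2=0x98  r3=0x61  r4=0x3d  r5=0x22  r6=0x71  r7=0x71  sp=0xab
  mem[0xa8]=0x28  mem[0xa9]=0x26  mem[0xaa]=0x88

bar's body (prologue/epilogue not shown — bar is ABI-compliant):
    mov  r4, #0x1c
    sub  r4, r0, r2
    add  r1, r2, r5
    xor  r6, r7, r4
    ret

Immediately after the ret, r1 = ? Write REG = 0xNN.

prologue: push r4 → mem[0xaa]=0x3d, sp=0xaa
prologue: push r6 → mem[0xa9]=0x71, sp=0xa9
body[0] mov  r4, #0x1c → r4=0x1c
body[1] sub  r4, r0, r2 → r4=0x15
body[2] add  r1, r2, r5 → r1=0xba
body[3] xor  r6, r7, r4 → r6=0x64
epilogue: pop r6=0x71, sp=0xaa
epilogue: pop r4=0x3d, sp=0xab
r1 is caller-saved → body value

REG = 0xba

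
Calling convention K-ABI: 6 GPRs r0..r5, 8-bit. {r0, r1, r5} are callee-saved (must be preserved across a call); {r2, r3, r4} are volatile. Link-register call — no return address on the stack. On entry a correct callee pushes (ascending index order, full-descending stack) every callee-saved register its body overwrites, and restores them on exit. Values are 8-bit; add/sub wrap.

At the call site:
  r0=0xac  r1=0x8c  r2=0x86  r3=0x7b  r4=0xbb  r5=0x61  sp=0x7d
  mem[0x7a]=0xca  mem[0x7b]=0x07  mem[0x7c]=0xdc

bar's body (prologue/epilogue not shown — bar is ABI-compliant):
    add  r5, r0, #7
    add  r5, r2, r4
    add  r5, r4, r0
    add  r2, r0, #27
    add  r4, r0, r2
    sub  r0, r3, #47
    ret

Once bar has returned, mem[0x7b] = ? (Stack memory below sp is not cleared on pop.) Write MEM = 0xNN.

prologue: push r0 → mem[0x7c]=0xac, sp=0x7c
prologue: push r5 → mem[0x7b]=0x61, sp=0x7b
body[0] add  r5, r0, #7 → r5=0xb3
body[1] add  r5, r2, r4 → r5=0x41
body[2] add  r5, r4, r0 → r5=0x67
body[3] add  r2, r0, #27 → r2=0xc7
body[4] add  r4, r0, r2 → r4=0x73
body[5] sub  r0, r3, #47 → r0=0x4c
epilogue: pop r5=0x61, sp=0x7c
epilogue: pop r0=0xac, sp=0x7d
prologue pushed ['r0', 'r5'] at ['0x7c', '0x7b']

MEM = 0x61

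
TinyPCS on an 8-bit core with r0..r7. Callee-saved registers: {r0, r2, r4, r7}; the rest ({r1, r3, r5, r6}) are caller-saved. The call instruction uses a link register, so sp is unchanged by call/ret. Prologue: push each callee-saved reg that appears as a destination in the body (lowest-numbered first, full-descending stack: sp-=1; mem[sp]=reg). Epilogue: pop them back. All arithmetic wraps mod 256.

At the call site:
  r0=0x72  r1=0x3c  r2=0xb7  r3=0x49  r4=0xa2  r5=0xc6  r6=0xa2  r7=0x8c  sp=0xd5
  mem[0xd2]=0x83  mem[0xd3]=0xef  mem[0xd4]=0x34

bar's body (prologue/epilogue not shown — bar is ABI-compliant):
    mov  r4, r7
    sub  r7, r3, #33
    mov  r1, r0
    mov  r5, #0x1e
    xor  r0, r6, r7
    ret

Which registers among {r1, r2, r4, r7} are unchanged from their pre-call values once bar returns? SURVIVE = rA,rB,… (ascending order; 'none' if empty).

SURVIVE = r2,r4,r7

prologue: push r0 -> mem[0xd4]=0x72, sp=0xd4
prologue: push r4 -> mem[0xd3]=0xa2, sp=0xd3
prologue: push r7 -> mem[0xd2]=0x8c, sp=0xd2
body[0] mov  r4, r7 -> r4=0x8c
body[1] sub  r7, r3, #33 -> r7=0x28
body[2] mov  r1, r0 -> r1=0x72
body[3] mov  r5, #0x1e -> r5=0x1e
body[4] xor  r0, r6, r7 -> r0=0x8a
epilogue: pop r7=0x8c, sp=0xd3
epilogue: pop r4=0xa2, sp=0xd4
epilogue: pop r0=0x72, sp=0xd5
r1: caller-saved, written=True
r2: callee-saved, written=False
r4: callee-saved, written=True
r7: callee-saved, written=True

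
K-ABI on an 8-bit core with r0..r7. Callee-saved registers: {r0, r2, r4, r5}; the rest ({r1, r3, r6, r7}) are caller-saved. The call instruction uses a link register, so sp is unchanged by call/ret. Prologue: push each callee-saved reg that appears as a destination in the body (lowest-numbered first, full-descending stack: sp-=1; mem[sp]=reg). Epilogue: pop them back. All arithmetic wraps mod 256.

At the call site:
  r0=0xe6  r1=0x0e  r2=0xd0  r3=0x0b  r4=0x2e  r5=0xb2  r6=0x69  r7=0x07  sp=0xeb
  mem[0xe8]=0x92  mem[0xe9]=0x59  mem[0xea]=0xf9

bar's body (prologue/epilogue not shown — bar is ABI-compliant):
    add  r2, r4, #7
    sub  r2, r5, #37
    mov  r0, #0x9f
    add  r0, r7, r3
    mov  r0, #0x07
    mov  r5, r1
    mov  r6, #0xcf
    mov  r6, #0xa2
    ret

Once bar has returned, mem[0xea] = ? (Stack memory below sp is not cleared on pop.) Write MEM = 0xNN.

MEM = 0xe6

prologue: push r0 → mem[0xea]=0xe6, sp=0xea
prologue: push r2 → mem[0xe9]=0xd0, sp=0xe9
prologue: push r5 → mem[0xe8]=0xb2, sp=0xe8
body[0] add  r2, r4, #7 → r2=0x35
body[1] sub  r2, r5, #37 → r2=0x8d
body[2] mov  r0, #0x9f → r0=0x9f
body[3] add  r0, r7, r3 → r0=0x12
body[4] mov  r0, #0x07 → r0=0x07
body[5] mov  r5, r1 → r5=0x0e
body[6] mov  r6, #0xcf → r6=0xcf
body[7] mov  r6, #0xa2 → r6=0xa2
epilogue: pop r5=0xb2, sp=0xe9
epilogue: pop r2=0xd0, sp=0xea
epilogue: pop r0=0xe6, sp=0xeb
prologue pushed ['r0', 'r2', 'r5'] at ['0xea', '0xe9', '0xe8']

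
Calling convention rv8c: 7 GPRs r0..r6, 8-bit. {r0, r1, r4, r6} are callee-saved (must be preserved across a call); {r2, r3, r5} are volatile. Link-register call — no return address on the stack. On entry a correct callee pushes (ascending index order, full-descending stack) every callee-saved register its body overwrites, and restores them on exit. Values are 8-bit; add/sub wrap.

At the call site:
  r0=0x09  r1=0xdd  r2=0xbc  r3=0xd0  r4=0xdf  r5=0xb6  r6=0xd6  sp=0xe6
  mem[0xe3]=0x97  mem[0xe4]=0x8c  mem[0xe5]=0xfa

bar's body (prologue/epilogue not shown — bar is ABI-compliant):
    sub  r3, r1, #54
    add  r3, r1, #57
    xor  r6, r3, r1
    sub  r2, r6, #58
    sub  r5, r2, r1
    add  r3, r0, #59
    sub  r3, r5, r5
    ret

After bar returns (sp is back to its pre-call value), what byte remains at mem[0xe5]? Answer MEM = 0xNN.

MEM = 0xd6

prologue: push r6 -> mem[0xe5]=0xd6, sp=0xe5
body[0] sub  r3, r1, #54 -> r3=0xa7
body[1] add  r3, r1, #57 -> r3=0x16
body[2] xor  r6, r3, r1 -> r6=0xcb
body[3] sub  r2, r6, #58 -> r2=0x91
body[4] sub  r5, r2, r1 -> r5=0xb4
body[5] add  r3, r0, #59 -> r3=0x44
body[6] sub  r3, r5, r5 -> r3=0x00
epilogue: pop r6=0xd6, sp=0xe6
prologue pushed ['r6'] at ['0xe5']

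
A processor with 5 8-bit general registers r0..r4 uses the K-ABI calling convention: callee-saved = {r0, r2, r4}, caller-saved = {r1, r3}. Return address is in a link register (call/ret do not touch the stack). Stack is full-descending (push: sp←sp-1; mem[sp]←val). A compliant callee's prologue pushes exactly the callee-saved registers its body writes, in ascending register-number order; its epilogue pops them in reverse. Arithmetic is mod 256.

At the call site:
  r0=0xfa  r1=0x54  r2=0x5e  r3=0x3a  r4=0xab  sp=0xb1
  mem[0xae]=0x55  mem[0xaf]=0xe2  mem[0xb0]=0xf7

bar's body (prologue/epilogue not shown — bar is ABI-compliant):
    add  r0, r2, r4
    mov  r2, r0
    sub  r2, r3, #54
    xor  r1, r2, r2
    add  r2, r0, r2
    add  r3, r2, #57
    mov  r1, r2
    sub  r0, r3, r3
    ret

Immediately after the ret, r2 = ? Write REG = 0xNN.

prologue: push r0 -> mem[0xb0]=0xfa, sp=0xb0
prologue: push r2 -> mem[0xaf]=0x5e, sp=0xaf
body[0] add  r0, r2, r4 -> r0=0x09
body[1] mov  r2, r0 -> r2=0x09
body[2] sub  r2, r3, #54 -> r2=0x04
body[3] xor  r1, r2, r2 -> r1=0x00
body[4] add  r2, r0, r2 -> r2=0x0d
body[5] add  r3, r2, #57 -> r3=0x46
body[6] mov  r1, r2 -> r1=0x0d
body[7] sub  r0, r3, r3 -> r0=0x00
epilogue: pop r2=0x5e, sp=0xb0
epilogue: pop r0=0xfa, sp=0xb1
r2 is callee-saved -> restored

REG = 0x5e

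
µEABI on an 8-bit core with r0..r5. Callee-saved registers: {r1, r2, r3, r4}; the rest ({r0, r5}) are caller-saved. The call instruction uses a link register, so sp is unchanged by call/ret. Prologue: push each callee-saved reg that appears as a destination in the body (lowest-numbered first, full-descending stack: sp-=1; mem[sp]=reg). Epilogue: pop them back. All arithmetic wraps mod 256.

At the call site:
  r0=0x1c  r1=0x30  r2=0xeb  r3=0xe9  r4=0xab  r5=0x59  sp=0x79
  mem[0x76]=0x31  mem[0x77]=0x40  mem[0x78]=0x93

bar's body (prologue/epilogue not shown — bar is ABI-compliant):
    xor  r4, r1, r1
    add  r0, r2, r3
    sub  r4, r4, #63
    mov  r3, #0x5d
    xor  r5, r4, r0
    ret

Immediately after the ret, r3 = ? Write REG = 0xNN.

prologue: push r3 → mem[0x78]=0xe9, sp=0x78
prologue: push r4 → mem[0x77]=0xab, sp=0x77
body[0] xor  r4, r1, r1 → r4=0x00
body[1] add  r0, r2, r3 → r0=0xd4
body[2] sub  r4, r4, #63 → r4=0xc1
body[3] mov  r3, #0x5d → r3=0x5d
body[4] xor  r5, r4, r0 → r5=0x15
epilogue: pop r4=0xab, sp=0x78
epilogue: pop r3=0xe9, sp=0x79
r3 is callee-saved → restored

REG = 0xe9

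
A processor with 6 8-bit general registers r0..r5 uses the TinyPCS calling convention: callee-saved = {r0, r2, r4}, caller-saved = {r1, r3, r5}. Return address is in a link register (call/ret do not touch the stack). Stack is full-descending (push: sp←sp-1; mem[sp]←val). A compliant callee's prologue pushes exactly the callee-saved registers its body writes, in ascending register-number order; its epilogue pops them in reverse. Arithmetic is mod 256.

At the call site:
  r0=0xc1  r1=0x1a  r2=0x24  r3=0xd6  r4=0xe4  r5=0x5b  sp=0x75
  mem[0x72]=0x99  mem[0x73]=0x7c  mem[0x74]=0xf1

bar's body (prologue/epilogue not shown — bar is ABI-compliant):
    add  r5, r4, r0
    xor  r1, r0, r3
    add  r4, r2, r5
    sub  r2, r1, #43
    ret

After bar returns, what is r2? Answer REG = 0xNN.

REG = 0x24

prologue: push r2 -> mem[0x74]=0x24, sp=0x74
prologue: push r4 -> mem[0x73]=0xe4, sp=0x73
body[0] add  r5, r4, r0 -> r5=0xa5
body[1] xor  r1, r0, r3 -> r1=0x17
body[2] add  r4, r2, r5 -> r4=0xc9
body[3] sub  r2, r1, #43 -> r2=0xec
epilogue: pop r4=0xe4, sp=0x74
epilogue: pop r2=0x24, sp=0x75
r2 is callee-saved -> restored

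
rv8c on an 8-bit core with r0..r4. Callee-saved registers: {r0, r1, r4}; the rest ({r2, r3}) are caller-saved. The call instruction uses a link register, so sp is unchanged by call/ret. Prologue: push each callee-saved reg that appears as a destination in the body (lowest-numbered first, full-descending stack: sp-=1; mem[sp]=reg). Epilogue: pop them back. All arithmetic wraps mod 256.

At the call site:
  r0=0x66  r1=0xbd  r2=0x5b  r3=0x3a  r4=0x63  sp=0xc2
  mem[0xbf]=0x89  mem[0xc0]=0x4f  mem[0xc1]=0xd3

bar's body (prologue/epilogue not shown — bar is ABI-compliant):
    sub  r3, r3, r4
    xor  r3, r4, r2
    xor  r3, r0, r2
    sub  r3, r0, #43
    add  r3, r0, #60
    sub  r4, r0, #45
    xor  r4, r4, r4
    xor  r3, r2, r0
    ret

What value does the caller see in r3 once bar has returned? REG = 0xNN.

REG = 0x3d

prologue: push r4 -> mem[0xc1]=0x63, sp=0xc1
body[0] sub  r3, r3, r4 -> r3=0xd7
body[1] xor  r3, r4, r2 -> r3=0x38
body[2] xor  r3, r0, r2 -> r3=0x3d
body[3] sub  r3, r0, #43 -> r3=0x3b
body[4] add  r3, r0, #60 -> r3=0xa2
body[5] sub  r4, r0, #45 -> r4=0x39
body[6] xor  r4, r4, r4 -> r4=0x00
body[7] xor  r3, r2, r0 -> r3=0x3d
epilogue: pop r4=0x63, sp=0xc2
r3 is caller-saved -> body value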